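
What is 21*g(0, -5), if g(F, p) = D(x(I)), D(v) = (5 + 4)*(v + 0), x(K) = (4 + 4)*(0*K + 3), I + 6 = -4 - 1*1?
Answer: 4536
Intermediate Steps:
I = -11 (I = -6 + (-4 - 1*1) = -6 + (-4 - 1) = -6 - 5 = -11)
x(K) = 24 (x(K) = 8*(0 + 3) = 8*3 = 24)
D(v) = 9*v
g(F, p) = 216 (g(F, p) = 9*24 = 216)
21*g(0, -5) = 21*216 = 4536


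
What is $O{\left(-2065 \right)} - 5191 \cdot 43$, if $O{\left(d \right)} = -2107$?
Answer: $-225320$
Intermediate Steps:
$O{\left(-2065 \right)} - 5191 \cdot 43 = -2107 - 5191 \cdot 43 = -2107 - 223213 = -225320$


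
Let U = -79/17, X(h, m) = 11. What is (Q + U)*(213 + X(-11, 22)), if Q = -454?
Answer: -1746528/17 ≈ -1.0274e+5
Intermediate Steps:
U = -79/17 (U = -79*1/17 = -79/17 ≈ -4.6471)
(Q + U)*(213 + X(-11, 22)) = (-454 - 79/17)*(213 + 11) = -7797/17*224 = -1746528/17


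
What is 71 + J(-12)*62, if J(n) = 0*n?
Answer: 71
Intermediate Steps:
J(n) = 0
71 + J(-12)*62 = 71 + 0*62 = 71 + 0 = 71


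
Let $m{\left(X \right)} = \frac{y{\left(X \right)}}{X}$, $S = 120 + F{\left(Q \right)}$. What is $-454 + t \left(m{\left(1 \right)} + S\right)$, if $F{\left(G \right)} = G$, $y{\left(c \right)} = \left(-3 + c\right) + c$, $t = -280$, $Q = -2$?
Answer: $-33214$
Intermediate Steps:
$y{\left(c \right)} = -3 + 2 c$
$S = 118$ ($S = 120 - 2 = 118$)
$m{\left(X \right)} = \frac{-3 + 2 X}{X}$
$-454 + t \left(m{\left(1 \right)} + S\right) = -454 - 280 \left(\left(2 - \frac{3}{1}\right) + 118\right) = -454 - 280 \left(\left(2 - 3\right) + 118\right) = -454 - 280 \left(-1 + 118\right) = -454 - 32760 = -33214$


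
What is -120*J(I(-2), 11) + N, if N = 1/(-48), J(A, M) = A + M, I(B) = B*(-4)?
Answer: -109441/48 ≈ -2280.0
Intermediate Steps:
I(B) = -4*B
N = -1/48 ≈ -0.020833
-120*J(I(-2), 11) + N = -120*(-4*(-2) + 11) - 1/48 = -120*(8 + 11) - 1/48 = -120*19 - 1/48 = -2280 - 1/48 = -109441/48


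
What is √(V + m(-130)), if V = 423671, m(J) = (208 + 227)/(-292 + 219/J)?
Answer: √617555960104061/38179 ≈ 650.90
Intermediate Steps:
m(J) = 435/(-292 + 219/J)
√(V + m(-130)) = √(423671 - 435*(-130)/(-219 + 292*(-130))) = √(423671 - 435*(-130)/(-219 - 37960)) = √(423671 - 435*(-130)/(-38179)) = √(423671 - 435*(-130)*(-1/38179)) = √(423671 - 56550/38179) = √(16175278559/38179) = √617555960104061/38179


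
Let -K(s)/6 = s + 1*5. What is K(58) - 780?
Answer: -1158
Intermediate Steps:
K(s) = -30 - 6*s (K(s) = -6*(s + 1*5) = -6*(s + 5) = -6*(5 + s) = -30 - 6*s)
K(58) - 780 = (-30 - 6*58) - 780 = (-30 - 348) - 780 = -378 - 780 = -1158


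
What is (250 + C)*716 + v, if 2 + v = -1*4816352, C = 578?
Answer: -4223506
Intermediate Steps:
v = -4816354 (v = -2 - 1*4816352 = -2 - 4816352 = -4816354)
(250 + C)*716 + v = (250 + 578)*716 - 4816354 = 828*716 - 4816354 = 592848 - 4816354 = -4223506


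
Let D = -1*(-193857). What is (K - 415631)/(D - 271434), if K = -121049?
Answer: 536680/77577 ≈ 6.9180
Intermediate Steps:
D = 193857
(K - 415631)/(D - 271434) = (-121049 - 415631)/(193857 - 271434) = -536680/(-77577) = -536680*(-1/77577) = 536680/77577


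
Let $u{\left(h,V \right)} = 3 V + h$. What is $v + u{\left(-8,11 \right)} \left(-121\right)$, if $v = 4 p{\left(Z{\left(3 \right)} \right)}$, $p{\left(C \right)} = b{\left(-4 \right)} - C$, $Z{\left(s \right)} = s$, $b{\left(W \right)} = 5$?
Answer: $-3017$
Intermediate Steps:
$u{\left(h,V \right)} = h + 3 V$
$p{\left(C \right)} = 5 - C$
$v = 8$ ($v = 4 \left(5 - 3\right) = 4 \cdot 2 = 8$)
$v + u{\left(-8,11 \right)} \left(-121\right) = 8 + \left(-8 + 3 \cdot 11\right) \left(-121\right) = 8 + \left(-8 + 33\right) \left(-121\right) = 8 + 25 \left(-121\right) = 8 - 3025 = -3017$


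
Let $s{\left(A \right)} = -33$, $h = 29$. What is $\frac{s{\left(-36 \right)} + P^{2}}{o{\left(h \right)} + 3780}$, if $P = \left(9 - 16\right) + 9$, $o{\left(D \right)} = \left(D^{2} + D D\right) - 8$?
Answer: $- \frac{29}{5454} \approx -0.0053172$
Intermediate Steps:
$o{\left(D \right)} = -8 + 2 D^{2}$ ($o{\left(D \right)} = \left(D^{2} + D^{2}\right) - 8 = 2 D^{2} - 8 = -8 + 2 D^{2}$)
$P = 2$ ($P = -7 + 9 = 2$)
$\frac{s{\left(-36 \right)} + P^{2}}{o{\left(h \right)} + 3780} = \frac{-33 + 2^{2}}{\left(-8 + 2 \cdot 29^{2}\right) + 3780} = \frac{-33 + 4}{\left(-8 + 2 \cdot 841\right) + 3780} = - \frac{29}{\left(-8 + 1682\right) + 3780} = - \frac{29}{1674 + 3780} = - \frac{29}{5454}$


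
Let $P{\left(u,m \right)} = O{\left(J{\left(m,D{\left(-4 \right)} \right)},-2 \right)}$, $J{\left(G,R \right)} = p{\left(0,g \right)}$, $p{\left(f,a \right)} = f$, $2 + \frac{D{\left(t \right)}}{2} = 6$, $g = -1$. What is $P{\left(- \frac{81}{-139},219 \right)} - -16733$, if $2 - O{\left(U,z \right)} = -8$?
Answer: $16743$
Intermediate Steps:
$D{\left(t \right)} = 8$ ($D{\left(t \right)} = -4 + 2 \cdot 6 = -4 + 12 = 8$)
$J{\left(G,R \right)} = 0$
$O{\left(U,z \right)} = 10$ ($O{\left(U,z \right)} = 2 - -8 = 2 + 8 = 10$)
$P{\left(u,m \right)} = 10$
$P{\left(- \frac{81}{-139},219 \right)} - -16733 = 10 - -16733 = 10 + 16733 = 16743$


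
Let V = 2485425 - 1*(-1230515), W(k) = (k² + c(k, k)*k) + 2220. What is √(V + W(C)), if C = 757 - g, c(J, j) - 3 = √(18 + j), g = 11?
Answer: √(4276914 + 1492*√191) ≈ 2073.1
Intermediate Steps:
c(J, j) = 3 + √(18 + j)
C = 746 (C = 757 - 1*11 = 757 - 11 = 746)
W(k) = 2220 + k² + k*(3 + √(18 + k)) (W(k) = (k² + (3 + √(18 + k))*k) + 2220 = (k² + k*(3 + √(18 + k))) + 2220 = 2220 + k² + k*(3 + √(18 + k)))
V = 3715940 (V = 2485425 + 1230515 = 3715940)
√(V + W(C)) = √(3715940 + (2220 + 746² + 746*(3 + √(18 + 746)))) = √(3715940 + (2220 + 556516 + 746*(3 + √764))) = √(3715940 + (2220 + 556516 + 746*(3 + 2*√191))) = √(3715940 + (2220 + 556516 + (2238 + 1492*√191))) = √(3715940 + (560974 + 1492*√191)) = √(4276914 + 1492*√191)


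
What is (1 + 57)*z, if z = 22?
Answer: 1276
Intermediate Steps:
(1 + 57)*z = (1 + 57)*22 = 58*22 = 1276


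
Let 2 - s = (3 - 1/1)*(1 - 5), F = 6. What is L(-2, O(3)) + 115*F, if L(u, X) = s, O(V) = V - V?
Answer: 700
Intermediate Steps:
O(V) = 0
s = 10 (s = 2 - (3 - 1/1)*(1 - 5) = 2 - (3 - 1*1)*(-4) = 2 - (3 - 1)*(-4) = 2 - 2*(-4) = 2 - 1*(-8) = 2 + 8 = 10)
L(u, X) = 10
L(-2, O(3)) + 115*F = 10 + 115*6 = 10 + 690 = 700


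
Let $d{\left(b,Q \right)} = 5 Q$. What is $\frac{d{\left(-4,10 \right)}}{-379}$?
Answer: $- \frac{50}{379} \approx -0.13193$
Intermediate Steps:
$\frac{d{\left(-4,10 \right)}}{-379} = \frac{5 \cdot 10}{-379} = 50 \left(- \frac{1}{379}\right) = - \frac{50}{379}$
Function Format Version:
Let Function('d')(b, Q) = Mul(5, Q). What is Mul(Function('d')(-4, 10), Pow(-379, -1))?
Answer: Rational(-50, 379) ≈ -0.13193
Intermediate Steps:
Mul(Function('d')(-4, 10), Pow(-379, -1)) = Mul(Mul(5, 10), Pow(-379, -1)) = Mul(50, Rational(-1, 379)) = Rational(-50, 379)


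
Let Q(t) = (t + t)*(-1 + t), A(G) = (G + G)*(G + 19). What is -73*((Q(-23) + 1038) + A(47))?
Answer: -609258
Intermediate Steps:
A(G) = 2*G*(19 + G) (A(G) = (2*G)*(19 + G) = 2*G*(19 + G))
Q(t) = 2*t*(-1 + t) (Q(t) = (2*t)*(-1 + t) = 2*t*(-1 + t))
-73*((Q(-23) + 1038) + A(47)) = -73*((2*(-23)*(-1 - 23) + 1038) + 2*47*(19 + 47)) = -73*((2*(-23)*(-24) + 1038) + 2*47*66) = -73*((1104 + 1038) + 6204) = -73*(2142 + 6204) = -73*8346 = -609258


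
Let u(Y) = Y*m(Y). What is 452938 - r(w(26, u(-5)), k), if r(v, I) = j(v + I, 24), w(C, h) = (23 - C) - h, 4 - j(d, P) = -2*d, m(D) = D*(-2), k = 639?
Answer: 451562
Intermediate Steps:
m(D) = -2*D
u(Y) = -2*Y² (u(Y) = Y*(-2*Y) = -2*Y²)
j(d, P) = 4 + 2*d (j(d, P) = 4 - (-2)*d = 4 + 2*d)
w(C, h) = 23 - C - h
r(v, I) = 4 + 2*I + 2*v (r(v, I) = 4 + 2*(v + I) = 4 + 2*(I + v) = 4 + (2*I + 2*v) = 4 + 2*I + 2*v)
452938 - r(w(26, u(-5)), k) = 452938 - (4 + 2*639 + 2*(23 - 1*26 - (-2)*(-5)²)) = 452938 - (4 + 1278 + 2*(23 - 26 - (-2)*25)) = 452938 - (4 + 1278 + 2*(23 - 26 - 1*(-50))) = 452938 - (4 + 1278 + 2*(23 - 26 + 50)) = 452938 - (4 + 1278 + 2*47) = 452938 - (4 + 1278 + 94) = 452938 - 1*1376 = 452938 - 1376 = 451562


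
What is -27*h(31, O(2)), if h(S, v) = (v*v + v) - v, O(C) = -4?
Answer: -432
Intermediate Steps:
h(S, v) = v² (h(S, v) = (v² + v) - v = (v + v²) - v = v²)
-27*h(31, O(2)) = -27*(-4)² = -27*16 = -432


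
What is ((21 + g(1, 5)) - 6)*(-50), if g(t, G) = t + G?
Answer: -1050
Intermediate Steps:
g(t, G) = G + t
((21 + g(1, 5)) - 6)*(-50) = ((21 + (5 + 1)) - 6)*(-50) = ((21 + 6) - 6)*(-50) = (27 - 6)*(-50) = 21*(-50) = -1050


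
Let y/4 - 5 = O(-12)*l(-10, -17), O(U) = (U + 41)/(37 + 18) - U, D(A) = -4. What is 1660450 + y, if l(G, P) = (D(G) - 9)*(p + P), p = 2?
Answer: 18372654/11 ≈ 1.6702e+6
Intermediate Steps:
O(U) = 41/55 - 54*U/55 (O(U) = (41 + U)/55 - U = (41 + U)*(1/55) - U = (41/55 + U/55) - U = 41/55 - 54*U/55)
l(G, P) = -26 - 13*P (l(G, P) = (-4 - 9)*(2 + P) = -13*(2 + P) = -26 - 13*P)
y = 107704/11 (y = 20 + 4*((41/55 - 54/55*(-12))*(-26 - 13*(-17))) = 20 + 4*((41/55 + 648/55)*(-26 + 221)) = 20 + 4*((689/55)*195) = 20 + 4*(26871/11) = 20 + 107484/11 = 107704/11 ≈ 9791.3)
1660450 + y = 1660450 + 107704/11 = 18372654/11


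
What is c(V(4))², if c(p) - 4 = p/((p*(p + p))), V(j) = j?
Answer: 1089/64 ≈ 17.016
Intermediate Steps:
c(p) = 4 + 1/(2*p) (c(p) = 4 + p/((p*(p + p))) = 4 + p/((p*(2*p))) = 4 + p/((2*p²)) = 4 + p*(1/(2*p²)) = 4 + 1/(2*p))
c(V(4))² = (4 + (½)/4)² = (4 + (½)*(¼))² = (4 + ⅛)² = (33/8)² = 1089/64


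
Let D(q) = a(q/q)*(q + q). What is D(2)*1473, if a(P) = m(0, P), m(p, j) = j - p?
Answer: 5892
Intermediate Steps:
a(P) = P (a(P) = P - 1*0 = P + 0 = P)
D(q) = 2*q (D(q) = (q/q)*(q + q) = 1*(2*q) = 2*q)
D(2)*1473 = (2*2)*1473 = 4*1473 = 5892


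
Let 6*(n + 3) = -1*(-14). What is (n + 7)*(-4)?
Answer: -76/3 ≈ -25.333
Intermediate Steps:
n = -⅔ (n = -3 + (-1*(-14))/6 = -3 + (⅙)*14 = -3 + 7/3 = -⅔ ≈ -0.66667)
(n + 7)*(-4) = (-⅔ + 7)*(-4) = (19/3)*(-4) = -76/3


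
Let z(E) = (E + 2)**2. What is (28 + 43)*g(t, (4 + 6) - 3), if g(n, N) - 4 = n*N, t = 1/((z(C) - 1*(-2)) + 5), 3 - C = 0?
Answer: 9585/32 ≈ 299.53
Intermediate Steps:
C = 3 (C = 3 - 1*0 = 3 + 0 = 3)
z(E) = (2 + E)**2
t = 1/32 (t = 1/(((2 + 3)**2 - 1*(-2)) + 5) = 1/((5**2 + 2) + 5) = 1/((25 + 2) + 5) = 1/(27 + 5) = 1/32 ≈ 0.031250)
g(n, N) = 4 + N*n (g(n, N) = 4 + n*N = 4 + N*n)
(28 + 43)*g(t, (4 + 6) - 3) = (28 + 43)*(4 + ((4 + 6) - 3)*(1/32)) = 71*(4 + (10 - 3)*(1/32)) = 71*(4 + 7*(1/32)) = 71*(4 + 7/32) = 71*(135/32) = 9585/32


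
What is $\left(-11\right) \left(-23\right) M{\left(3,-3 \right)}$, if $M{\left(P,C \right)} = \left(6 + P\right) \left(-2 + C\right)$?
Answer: $-11385$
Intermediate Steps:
$M{\left(P,C \right)} = \left(-2 + C\right) \left(6 + P\right)$
$\left(-11\right) \left(-23\right) M{\left(3,-3 \right)} = \left(-11\right) \left(-23\right) \left(-12 - 6 + 6 \left(-3\right) - 9\right) = 253 \left(-12 - 6 - 18 - 9\right) = 253 \left(-45\right) = -11385$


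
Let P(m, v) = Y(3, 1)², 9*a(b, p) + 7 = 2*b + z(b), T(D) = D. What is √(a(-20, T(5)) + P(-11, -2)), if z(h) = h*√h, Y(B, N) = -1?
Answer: √(-38 - 40*I*√5)/3 ≈ 1.8132 - 2.7404*I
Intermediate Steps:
z(h) = h^(3/2)
a(b, p) = -7/9 + b^(3/2)/9 + 2*b/9 (a(b, p) = -7/9 + (2*b + b^(3/2))/9 = -7/9 + (b^(3/2) + 2*b)/9 = -7/9 + (b^(3/2)/9 + 2*b/9) = -7/9 + b^(3/2)/9 + 2*b/9)
P(m, v) = 1 (P(m, v) = (-1)² = 1)
√(a(-20, T(5)) + P(-11, -2)) = √((-7/9 + (-20)^(3/2)/9 + (2/9)*(-20)) + 1) = √((-7/9 + (-40*I*√5)/9 - 40/9) + 1) = √((-7/9 - 40*I*√5/9 - 40/9) + 1) = √((-47/9 - 40*I*√5/9) + 1) = √(-38/9 - 40*I*√5/9)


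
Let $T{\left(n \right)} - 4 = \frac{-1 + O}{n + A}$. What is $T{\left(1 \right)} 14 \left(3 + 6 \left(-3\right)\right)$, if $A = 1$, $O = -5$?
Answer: $-210$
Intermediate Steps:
$T{\left(n \right)} = 4 - \frac{6}{1 + n}$ ($T{\left(n \right)} = 4 + \frac{-1 - 5}{n + 1} = 4 - \frac{6}{1 + n}$)
$T{\left(1 \right)} 14 \left(3 + 6 \left(-3\right)\right) = \frac{2 \left(-1 + 2 \cdot 1\right)}{1 + 1} \cdot 14 \left(3 + 6 \left(-3\right)\right) = \frac{2 \left(-1 + 2\right)}{2} \cdot 14 \left(3 - 18\right) = 2 \cdot \frac{1}{2} \cdot 1 \cdot 14 \left(-15\right) = 1 \cdot 14 \left(-15\right) = 14 \left(-15\right) = -210$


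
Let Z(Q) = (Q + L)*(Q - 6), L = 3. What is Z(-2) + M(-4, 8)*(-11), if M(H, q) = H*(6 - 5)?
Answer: 36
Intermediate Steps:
M(H, q) = H (M(H, q) = H*1 = H)
Z(Q) = (-6 + Q)*(3 + Q) (Z(Q) = (Q + 3)*(Q - 6) = (3 + Q)*(-6 + Q) = (-6 + Q)*(3 + Q))
Z(-2) + M(-4, 8)*(-11) = (-18 + (-2)**2 - 3*(-2)) - 4*(-11) = (-18 + 4 + 6) + 44 = -8 + 44 = 36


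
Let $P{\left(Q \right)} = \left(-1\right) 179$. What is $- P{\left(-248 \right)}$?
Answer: $179$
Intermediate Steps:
$P{\left(Q \right)} = -179$
$- P{\left(-248 \right)} = \left(-1\right) \left(-179\right) = 179$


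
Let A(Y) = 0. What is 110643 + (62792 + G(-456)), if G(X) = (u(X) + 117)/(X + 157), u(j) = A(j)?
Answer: 3988996/23 ≈ 1.7343e+5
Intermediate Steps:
u(j) = 0
G(X) = 117/(157 + X) (G(X) = (0 + 117)/(X + 157) = 117/(157 + X))
110643 + (62792 + G(-456)) = 110643 + (62792 + 117/(157 - 456)) = 110643 + (62792 + 117/(-299)) = 110643 + (62792 + 117*(-1/299)) = 110643 + (62792 - 9/23) = 110643 + 1444207/23 = 3988996/23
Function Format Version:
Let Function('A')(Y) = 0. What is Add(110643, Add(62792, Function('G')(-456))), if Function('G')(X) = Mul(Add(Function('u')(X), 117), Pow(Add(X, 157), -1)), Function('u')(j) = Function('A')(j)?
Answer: Rational(3988996, 23) ≈ 1.7343e+5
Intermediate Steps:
Function('u')(j) = 0
Function('G')(X) = Mul(117, Pow(Add(157, X), -1)) (Function('G')(X) = Mul(Add(0, 117), Pow(Add(X, 157), -1)) = Mul(117, Pow(Add(157, X), -1)))
Add(110643, Add(62792, Function('G')(-456))) = Add(110643, Add(62792, Mul(117, Pow(Add(157, -456), -1)))) = Add(110643, Add(62792, Mul(117, Pow(-299, -1)))) = Add(110643, Add(62792, Mul(117, Rational(-1, 299)))) = Add(110643, Add(62792, Rational(-9, 23))) = Add(110643, Rational(1444207, 23)) = Rational(3988996, 23)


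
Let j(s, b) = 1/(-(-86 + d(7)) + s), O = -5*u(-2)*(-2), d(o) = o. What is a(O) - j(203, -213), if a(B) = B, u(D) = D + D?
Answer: -11281/282 ≈ -40.004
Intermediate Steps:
u(D) = 2*D
O = -40 (O = -10*(-2)*(-2) = -5*(-4)*(-2) = 20*(-2) = -40)
j(s, b) = 1/(79 + s) (j(s, b) = 1/(-(-86 + 7) + s) = 1/(-1*(-79) + s) = 1/(79 + s))
a(O) - j(203, -213) = -40 - 1/(79 + 203) = -40 - 1/282 = -11281/282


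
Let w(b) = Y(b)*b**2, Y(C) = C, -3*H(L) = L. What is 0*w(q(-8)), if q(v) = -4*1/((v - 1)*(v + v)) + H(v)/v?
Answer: 0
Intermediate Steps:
H(L) = -L/3
q(v) = -1/3 - 2/(v*(-1 + v)) (q(v) = -4*1/((v - 1)*(v + v)) + (-v/3)/v = -4*1/(2*v*(-1 + v)) - 1/3 = -2/(v*(-1 + v)) - 1/3 = -1/3 - 2/(v*(-1 + v)))
w(b) = b**3 (w(b) = b*b**2 = b**3)
0*w(q(-8)) = 0*((1/3)*(-6 - 8 - 1*(-8)**2)/(-8*(-1 - 8)))**3 = 0*((1/3)*(-1/8)*(-6 - 8 - 1*64)/(-9))**3 = 0*((1/3)*(-1/8)*(-1/9)*(-6 - 8 - 64))**3 = 0*((1/3)*(-1/8)*(-1/9)*(-78))**3 = 0*(-13/36)**3 = 0*(-2197/46656) = 0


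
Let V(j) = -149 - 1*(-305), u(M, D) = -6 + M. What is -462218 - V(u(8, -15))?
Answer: -462374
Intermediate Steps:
V(j) = 156 (V(j) = -149 + 305 = 156)
-462218 - V(u(8, -15)) = -462218 - 1*156 = -462218 - 156 = -462374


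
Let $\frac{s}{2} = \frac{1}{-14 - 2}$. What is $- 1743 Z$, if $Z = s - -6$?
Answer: $- \frac{81921}{8} \approx -10240.0$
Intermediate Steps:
$s = - \frac{1}{8}$ ($s = \frac{2}{-14 - 2} = \frac{2}{-16} = 2 \left(- \frac{1}{16}\right) = - \frac{1}{8} \approx -0.125$)
$Z = \frac{47}{8}$ ($Z = - \frac{1}{8} - -6 = - \frac{1}{8} + 6 = \frac{47}{8} \approx 5.875$)
$- 1743 Z = \left(-1743\right) \frac{47}{8} = - \frac{81921}{8}$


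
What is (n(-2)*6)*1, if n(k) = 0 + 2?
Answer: 12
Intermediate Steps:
n(k) = 2
(n(-2)*6)*1 = (2*6)*1 = 12*1 = 12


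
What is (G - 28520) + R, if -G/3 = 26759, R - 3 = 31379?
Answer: -77415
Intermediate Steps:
R = 31382 (R = 3 + 31379 = 31382)
G = -80277 (G = -3*26759 = -80277)
(G - 28520) + R = (-80277 - 28520) + 31382 = -108797 + 31382 = -77415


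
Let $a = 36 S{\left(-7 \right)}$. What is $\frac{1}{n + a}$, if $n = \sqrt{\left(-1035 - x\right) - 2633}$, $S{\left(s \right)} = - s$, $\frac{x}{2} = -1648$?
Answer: $\frac{21}{5323} - \frac{i \sqrt{93}}{31938} \approx 0.0039451 - 0.00030195 i$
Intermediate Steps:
$x = -3296$ ($x = 2 \left(-1648\right) = -3296$)
$a = 252$ ($a = 36 \left(\left(-1\right) \left(-7\right)\right) = 36 \cdot 7 = 252$)
$n = 2 i \sqrt{93}$ ($n = \sqrt{\left(-1035 - -3296\right) - 2633} = \sqrt{\left(-1035 + 3296\right) - 2633} = \sqrt{2261 - 2633} = \sqrt{-372} = 2 i \sqrt{93} \approx 19.287 i$)
$\frac{1}{n + a} = \frac{1}{2 i \sqrt{93} + 252} = \frac{1}{252 + 2 i \sqrt{93}}$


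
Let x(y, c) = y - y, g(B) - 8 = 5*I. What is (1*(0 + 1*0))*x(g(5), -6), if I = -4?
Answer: 0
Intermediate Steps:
g(B) = -12 (g(B) = 8 + 5*(-4) = 8 - 20 = -12)
x(y, c) = 0
(1*(0 + 1*0))*x(g(5), -6) = (1*(0 + 1*0))*0 = (1*(0 + 0))*0 = (1*0)*0 = 0*0 = 0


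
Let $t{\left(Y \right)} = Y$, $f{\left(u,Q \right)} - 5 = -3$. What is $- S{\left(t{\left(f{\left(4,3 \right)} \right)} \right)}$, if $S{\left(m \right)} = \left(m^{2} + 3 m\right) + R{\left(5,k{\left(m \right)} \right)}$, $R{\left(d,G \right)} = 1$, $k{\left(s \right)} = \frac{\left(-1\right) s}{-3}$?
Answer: $-11$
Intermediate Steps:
$k{\left(s \right)} = \frac{s}{3}$ ($k{\left(s \right)} = - s \left(- \frac{1}{3}\right) = \frac{s}{3}$)
$f{\left(u,Q \right)} = 2$ ($f{\left(u,Q \right)} = 5 - 3 = 2$)
$S{\left(m \right)} = 1 + m^{2} + 3 m$ ($S{\left(m \right)} = \left(m^{2} + 3 m\right) + 1 = 1 + m^{2} + 3 m$)
$- S{\left(t{\left(f{\left(4,3 \right)} \right)} \right)} = - (1 + 2^{2} + 3 \cdot 2) = - (1 + 4 + 6) = \left(-1\right) 11 = -11$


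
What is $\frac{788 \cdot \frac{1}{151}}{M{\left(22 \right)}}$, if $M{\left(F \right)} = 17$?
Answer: $\frac{788}{2567} \approx 0.30697$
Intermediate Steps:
$\frac{788 \cdot \frac{1}{151}}{M{\left(22 \right)}} = \frac{788 \cdot \frac{1}{151}}{17} = 788 \cdot \frac{1}{151} \cdot \frac{1}{17} = \frac{788}{151} \cdot \frac{1}{17} = \frac{788}{2567}$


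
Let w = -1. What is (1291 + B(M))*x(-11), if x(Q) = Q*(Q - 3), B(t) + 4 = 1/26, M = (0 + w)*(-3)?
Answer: 2576651/13 ≈ 1.9820e+5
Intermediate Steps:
M = 3 (M = (0 - 1)*(-3) = -1*(-3) = 3)
B(t) = -103/26 (B(t) = -4 + 1/26 = -103/26)
x(Q) = Q*(-3 + Q)
(1291 + B(M))*x(-11) = (1291 - 103/26)*(-11*(-3 - 11)) = 33463*(-11*(-14))/26 = (33463/26)*154 = 2576651/13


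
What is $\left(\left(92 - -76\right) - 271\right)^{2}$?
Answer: $10609$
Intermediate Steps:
$\left(\left(92 - -76\right) - 271\right)^{2} = \left(\left(92 + 76\right) - 271\right)^{2} = \left(168 - 271\right)^{2} = \left(-103\right)^{2} = 10609$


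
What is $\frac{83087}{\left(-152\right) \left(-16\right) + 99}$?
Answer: $\frac{83087}{2531} \approx 32.828$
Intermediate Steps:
$\frac{83087}{\left(-152\right) \left(-16\right) + 99} = \frac{83087}{2432 + 99} = \frac{83087}{2531}$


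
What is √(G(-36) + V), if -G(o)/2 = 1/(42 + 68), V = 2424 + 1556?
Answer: √12039445/55 ≈ 63.087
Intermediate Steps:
V = 3980
G(o) = -1/55 (G(o) = -2/(42 + 68) = -2/110 = -2*1/110 = -1/55)
√(G(-36) + V) = √(-1/55 + 3980) = √(218899/55) = √12039445/55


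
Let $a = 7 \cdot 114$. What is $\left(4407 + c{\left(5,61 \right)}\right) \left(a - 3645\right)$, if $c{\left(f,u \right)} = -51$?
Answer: $-12401532$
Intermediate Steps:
$a = 798$
$\left(4407 + c{\left(5,61 \right)}\right) \left(a - 3645\right) = \left(4407 - 51\right) \left(798 - 3645\right) = 4356 \left(-2847\right) = -12401532$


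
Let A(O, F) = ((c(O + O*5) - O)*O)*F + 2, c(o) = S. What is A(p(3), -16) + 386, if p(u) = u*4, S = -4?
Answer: 3460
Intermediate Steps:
c(o) = -4
p(u) = 4*u
A(O, F) = 2 + F*O*(-4 - O) (A(O, F) = ((-4 - O)*O)*F + 2 = (O*(-4 - O))*F + 2 = F*O*(-4 - O) + 2 = 2 + F*O*(-4 - O))
A(p(3), -16) + 386 = (2 - 1*(-16)*(4*3)**2 - 4*(-16)*4*3) + 386 = (2 - 1*(-16)*12**2 - 4*(-16)*12) + 386 = (2 - 1*(-16)*144 + 768) + 386 = (2 + 2304 + 768) + 386 = 3074 + 386 = 3460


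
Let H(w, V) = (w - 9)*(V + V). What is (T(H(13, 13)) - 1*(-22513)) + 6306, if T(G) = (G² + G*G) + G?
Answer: 50555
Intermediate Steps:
H(w, V) = 2*V*(-9 + w) (H(w, V) = (-9 + w)*(2*V) = 2*V*(-9 + w))
T(G) = G + 2*G² (T(G) = (G² + G²) + G = 2*G² + G = G + 2*G²)
(T(H(13, 13)) - 1*(-22513)) + 6306 = ((2*13*(-9 + 13))*(1 + 2*(2*13*(-9 + 13))) - 1*(-22513)) + 6306 = ((2*13*4)*(1 + 2*(2*13*4)) + 22513) + 6306 = (104*(1 + 2*104) + 22513) + 6306 = (104*(1 + 208) + 22513) + 6306 = (104*209 + 22513) + 6306 = (21736 + 22513) + 6306 = 44249 + 6306 = 50555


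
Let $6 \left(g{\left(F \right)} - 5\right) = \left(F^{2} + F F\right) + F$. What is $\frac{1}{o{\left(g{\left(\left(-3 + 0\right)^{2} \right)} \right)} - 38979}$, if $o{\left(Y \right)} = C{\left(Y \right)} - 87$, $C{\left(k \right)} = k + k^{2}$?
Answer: $- \frac{4}{151641} \approx -2.6378 \cdot 10^{-5}$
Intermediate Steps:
$g{\left(F \right)} = 5 + \frac{F^{2}}{3} + \frac{F}{6}$ ($g{\left(F \right)} = 5 + \frac{\left(F^{2} + F F\right) + F}{6} = 5 + \frac{\left(F^{2} + F^{2}\right) + F}{6} = 5 + \frac{2 F^{2} + F}{6} = 5 + \frac{F + 2 F^{2}}{6} = 5 + \left(\frac{F^{2}}{3} + \frac{F}{6}\right) = 5 + \frac{F^{2}}{3} + \frac{F}{6}$)
$o{\left(Y \right)} = -87 + Y \left(1 + Y\right)$ ($o{\left(Y \right)} = Y \left(1 + Y\right) - 87 = -87 + Y \left(1 + Y\right)$)
$\frac{1}{o{\left(g{\left(\left(-3 + 0\right)^{2} \right)} \right)} - 38979} = \frac{1}{\left(-87 + \left(5 + \frac{\left(\left(-3 + 0\right)^{2}\right)^{2}}{3} + \frac{\left(-3 + 0\right)^{2}}{6}\right) \left(1 + \left(5 + \frac{\left(\left(-3 + 0\right)^{2}\right)^{2}}{3} + \frac{\left(-3 + 0\right)^{2}}{6}\right)\right)\right) - 38979} = \frac{1}{\left(-87 + \left(5 + \frac{\left(\left(-3\right)^{2}\right)^{2}}{3} + \frac{\left(-3\right)^{2}}{6}\right) \left(1 + \left(5 + \frac{\left(\left(-3\right)^{2}\right)^{2}}{3} + \frac{\left(-3\right)^{2}}{6}\right)\right)\right) - 38979} = \frac{1}{\left(-87 + \left(5 + \frac{9^{2}}{3} + \frac{1}{6} \cdot 9\right) \left(1 + \left(5 + \frac{9^{2}}{3} + \frac{1}{6} \cdot 9\right)\right)\right) - 38979} = \frac{1}{\left(-87 + \left(5 + \frac{1}{3} \cdot 81 + \frac{3}{2}\right) \left(1 + \left(5 + \frac{1}{3} \cdot 81 + \frac{3}{2}\right)\right)\right) - 38979} = \frac{1}{\left(-87 + \left(5 + 27 + \frac{3}{2}\right) \left(1 + \left(5 + 27 + \frac{3}{2}\right)\right)\right) - 38979} = \frac{1}{\left(-87 + \frac{67 \left(1 + \frac{67}{2}\right)}{2}\right) - 38979} = \frac{1}{\left(-87 + \frac{67}{2} \cdot \frac{69}{2}\right) - 38979} = \frac{1}{\left(-87 + \frac{4623}{4}\right) - 38979} = \frac{1}{\frac{4275}{4} - 38979} = \frac{1}{- \frac{151641}{4}} = - \frac{4}{151641}$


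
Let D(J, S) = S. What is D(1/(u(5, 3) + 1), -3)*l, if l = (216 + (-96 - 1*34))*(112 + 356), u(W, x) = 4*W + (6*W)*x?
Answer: -120744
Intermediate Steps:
u(W, x) = 4*W + 6*W*x
l = 40248 (l = (216 + (-96 - 34))*468 = (216 - 130)*468 = 86*468 = 40248)
D(1/(u(5, 3) + 1), -3)*l = -3*40248 = -120744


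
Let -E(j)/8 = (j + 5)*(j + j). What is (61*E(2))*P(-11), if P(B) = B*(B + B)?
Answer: -3306688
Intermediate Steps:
P(B) = 2*B² (P(B) = B*(2*B) = 2*B²)
E(j) = -16*j*(5 + j) (E(j) = -8*(j + 5)*(j + j) = -8*(5 + j)*2*j = -16*j*(5 + j))
(61*E(2))*P(-11) = (61*(-16*2*(5 + 2)))*(2*(-11)²) = (61*(-16*2*7))*(2*121) = (61*(-224))*242 = -13664*242 = -3306688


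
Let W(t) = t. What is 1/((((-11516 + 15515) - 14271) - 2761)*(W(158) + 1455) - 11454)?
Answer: -1/21033683 ≈ -4.7543e-8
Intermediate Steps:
1/((((-11516 + 15515) - 14271) - 2761)*(W(158) + 1455) - 11454) = 1/((((-11516 + 15515) - 14271) - 2761)*(158 + 1455) - 11454) = 1/(((3999 - 14271) - 2761)*1613 - 11454) = 1/((-10272 - 2761)*1613 - 11454) = 1/(-13033*1613 - 11454) = 1/(-21022229 - 11454) = 1/(-21033683) = -1/21033683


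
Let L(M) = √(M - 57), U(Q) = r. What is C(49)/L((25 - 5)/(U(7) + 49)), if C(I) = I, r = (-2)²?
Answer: -49*I*√159053/3001 ≈ -6.5118*I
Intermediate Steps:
r = 4
U(Q) = 4
L(M) = √(-57 + M)
C(49)/L((25 - 5)/(U(7) + 49)) = 49/(√(-57 + (25 - 5)/(4 + 49))) = 49/(√(-57 + 20/53)) = 49/(√(-3001/53)) = 49/((I*√159053/53)) = 49*(-I*√159053/3001) = -49*I*√159053/3001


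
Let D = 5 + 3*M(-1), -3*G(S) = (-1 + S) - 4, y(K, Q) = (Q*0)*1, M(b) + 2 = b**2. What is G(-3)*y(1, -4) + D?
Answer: 2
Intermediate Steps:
M(b) = -2 + b**2
y(K, Q) = 0 (y(K, Q) = 0*1 = 0)
G(S) = 5/3 - S/3 (G(S) = -((-1 + S) - 4)/3 = -(-5 + S)/3 = 5/3 - S/3)
D = 2 (D = 5 + 3*(-2 + (-1)**2) = 5 + 3*(-2 + 1) = 5 + 3*(-1) = 5 - 3 = 2)
G(-3)*y(1, -4) + D = (5/3 - 1/3*(-3))*0 + 2 = (5/3 + 1)*0 + 2 = (8/3)*0 + 2 = 0 + 2 = 2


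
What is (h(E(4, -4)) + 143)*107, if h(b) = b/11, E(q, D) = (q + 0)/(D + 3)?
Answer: 167883/11 ≈ 15262.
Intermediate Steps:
E(q, D) = q/(3 + D)
h(b) = b/11 (h(b) = b*(1/11) = b/11)
(h(E(4, -4)) + 143)*107 = ((4/(3 - 4))/11 + 143)*107 = ((4/(-1))/11 + 143)*107 = ((4*(-1))/11 + 143)*107 = ((1/11)*(-4) + 143)*107 = (-4/11 + 143)*107 = (1569/11)*107 = 167883/11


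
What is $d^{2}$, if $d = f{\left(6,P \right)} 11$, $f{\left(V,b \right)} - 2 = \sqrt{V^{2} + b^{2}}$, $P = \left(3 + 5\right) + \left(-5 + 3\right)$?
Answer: $9196 + 2904 \sqrt{2} \approx 13303.0$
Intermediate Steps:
$P = 6$ ($P = 8 - 2 = 6$)
$f{\left(V,b \right)} = 2 + \sqrt{V^{2} + b^{2}}$
$d = 22 + 66 \sqrt{2}$ ($d = \left(2 + \sqrt{6^{2} + 6^{2}}\right) 11 = \left(2 + \sqrt{36 + 36}\right) 11 = \left(2 + \sqrt{72}\right) 11 = \left(2 + 6 \sqrt{2}\right) 11 = 22 + 66 \sqrt{2} \approx 115.34$)
$d^{2} = \left(22 + 66 \sqrt{2}\right)^{2}$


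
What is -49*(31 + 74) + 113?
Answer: -5032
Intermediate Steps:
-49*(31 + 74) + 113 = -49*105 + 113 = -5145 + 113 = -5032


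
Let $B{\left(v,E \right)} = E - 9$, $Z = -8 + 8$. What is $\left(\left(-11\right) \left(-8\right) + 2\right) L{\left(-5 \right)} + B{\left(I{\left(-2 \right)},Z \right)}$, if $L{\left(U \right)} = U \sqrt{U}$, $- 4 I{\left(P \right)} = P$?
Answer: $-9 - 450 i \sqrt{5} \approx -9.0 - 1006.2 i$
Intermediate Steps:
$I{\left(P \right)} = - \frac{P}{4}$
$L{\left(U \right)} = U^{\frac{3}{2}}$
$Z = 0$
$B{\left(v,E \right)} = -9 + E$
$\left(\left(-11\right) \left(-8\right) + 2\right) L{\left(-5 \right)} + B{\left(I{\left(-2 \right)},Z \right)} = \left(\left(-11\right) \left(-8\right) + 2\right) \left(-5\right)^{\frac{3}{2}} + \left(-9 + 0\right) = \left(88 + 2\right) \left(- 5 i \sqrt{5}\right) - 9 = 90 \left(- 5 i \sqrt{5}\right) - 9 = - 450 i \sqrt{5} - 9 = -9 - 450 i \sqrt{5}$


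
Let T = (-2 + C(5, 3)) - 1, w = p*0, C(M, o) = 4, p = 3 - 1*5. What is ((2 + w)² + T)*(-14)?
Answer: -70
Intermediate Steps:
p = -2 (p = 3 - 5 = -2)
w = 0 (w = -2*0 = 0)
T = 1 (T = (-2 + 4) - 1 = 2 - 1 = 1)
((2 + w)² + T)*(-14) = ((2 + 0)² + 1)*(-14) = (2² + 1)*(-14) = (4 + 1)*(-14) = 5*(-14) = -70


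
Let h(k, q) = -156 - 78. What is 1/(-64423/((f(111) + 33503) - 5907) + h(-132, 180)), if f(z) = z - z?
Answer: -27596/6521887 ≈ -0.0042313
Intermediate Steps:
f(z) = 0
h(k, q) = -234
1/(-64423/((f(111) + 33503) - 5907) + h(-132, 180)) = 1/(-64423/((0 + 33503) - 5907) - 234) = 1/(-64423/(33503 - 5907) - 234) = 1/(-64423/27596 - 234) = 1/(-6521887/27596) = -27596/6521887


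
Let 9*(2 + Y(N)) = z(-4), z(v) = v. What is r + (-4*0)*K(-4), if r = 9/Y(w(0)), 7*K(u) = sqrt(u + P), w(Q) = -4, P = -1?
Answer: -81/22 ≈ -3.6818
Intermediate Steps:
Y(N) = -22/9 (Y(N) = -2 + (1/9)*(-4) = -2 - 4/9 = -22/9)
K(u) = sqrt(-1 + u)/7 (K(u) = sqrt(u - 1)/7 = sqrt(-1 + u)/7)
r = -81/22 (r = 9/(-22/9) = 9*(-9/22) = -81/22 ≈ -3.6818)
r + (-4*0)*K(-4) = -81/22 + (-4*0)*(sqrt(-1 - 4)/7) = -81/22 + 0*(sqrt(-5)/7) = -81/22 + 0*((I*sqrt(5))/7) = -81/22 + 0*(I*sqrt(5)/7) = -81/22 + 0 = -81/22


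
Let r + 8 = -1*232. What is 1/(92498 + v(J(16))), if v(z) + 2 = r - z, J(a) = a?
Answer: 1/92240 ≈ 1.0841e-5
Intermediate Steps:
r = -240 (r = -8 - 1*232 = -8 - 232 = -240)
v(z) = -242 - z (v(z) = -2 + (-240 - z) = -242 - z)
1/(92498 + v(J(16))) = 1/(92498 + (-242 - 1*16)) = 1/(92498 + (-242 - 16)) = 1/(92498 - 258) = 1/92240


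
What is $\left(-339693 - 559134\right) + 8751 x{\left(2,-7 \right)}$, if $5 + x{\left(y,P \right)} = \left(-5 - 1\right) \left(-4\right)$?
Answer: $-732558$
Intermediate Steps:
$x{\left(y,P \right)} = 19$ ($x{\left(y,P \right)} = -5 + \left(-5 - 1\right) \left(-4\right) = -5 - -24 = -5 + 24 = 19$)
$\left(-339693 - 559134\right) + 8751 x{\left(2,-7 \right)} = \left(-339693 - 559134\right) + 8751 \cdot 19 = -898827 + 166269 = -732558$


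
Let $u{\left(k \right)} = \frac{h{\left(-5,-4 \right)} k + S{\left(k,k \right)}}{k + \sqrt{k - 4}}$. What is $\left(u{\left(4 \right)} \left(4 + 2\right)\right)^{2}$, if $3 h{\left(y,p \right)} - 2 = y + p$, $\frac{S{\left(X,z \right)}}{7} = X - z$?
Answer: $196$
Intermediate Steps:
$S{\left(X,z \right)} = - 7 z + 7 X$ ($S{\left(X,z \right)} = 7 \left(X - z\right) = - 7 z + 7 X$)
$h{\left(y,p \right)} = \frac{2}{3} + \frac{p}{3} + \frac{y}{3}$ ($h{\left(y,p \right)} = \frac{2}{3} + \frac{y + p}{3} = \frac{2}{3} + \frac{p + y}{3} = \frac{2}{3} + \left(\frac{p}{3} + \frac{y}{3}\right) = \frac{2}{3} + \frac{p}{3} + \frac{y}{3}$)
$u{\left(k \right)} = - \frac{7 k}{3 \left(k + \sqrt{-4 + k}\right)}$ ($u{\left(k \right)} = \frac{\left(\frac{2}{3} + \frac{1}{3} \left(-4\right) + \frac{1}{3} \left(-5\right)\right) k + \left(- 7 k + 7 k\right)}{k + \sqrt{k - 4}} = \frac{\left(\frac{2}{3} - \frac{4}{3} - \frac{5}{3}\right) k + 0}{k + \sqrt{-4 + k}} = \frac{- \frac{7 k}{3} + 0}{k + \sqrt{-4 + k}} = \frac{\left(- \frac{7}{3}\right) k}{k + \sqrt{-4 + k}} = - \frac{7 k}{3 \left(k + \sqrt{-4 + k}\right)}$)
$\left(u{\left(4 \right)} \left(4 + 2\right)\right)^{2} = \left(\left(-7\right) 4 \frac{1}{3 \cdot 4 + 3 \sqrt{-4 + 4}} \left(4 + 2\right)\right)^{2} = \left(\left(-7\right) 4 \frac{1}{12 + 3 \sqrt{0}} \cdot 6\right)^{2} = \left(\left(-7\right) 4 \frac{1}{12 + 3 \cdot 0} \cdot 6\right)^{2} = \left(\left(-7\right) 4 \frac{1}{12 + 0} \cdot 6\right)^{2} = \left(\left(-7\right) 4 \cdot \frac{1}{12} \cdot 6\right)^{2} = \left(\left(- \frac{7}{3}\right) 6\right)^{2} = \left(-14\right)^{2} = 196$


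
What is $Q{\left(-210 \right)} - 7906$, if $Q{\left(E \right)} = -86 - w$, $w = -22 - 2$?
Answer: $-7968$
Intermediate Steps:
$w = -24$
$Q{\left(E \right)} = -62$ ($Q{\left(E \right)} = -86 - -24 = -86 + 24 = -62$)
$Q{\left(-210 \right)} - 7906 = -62 - 7906 = -7968$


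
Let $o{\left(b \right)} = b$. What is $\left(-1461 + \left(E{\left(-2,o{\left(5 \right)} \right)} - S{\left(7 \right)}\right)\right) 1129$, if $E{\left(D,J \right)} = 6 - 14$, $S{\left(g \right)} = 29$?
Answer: $-1691242$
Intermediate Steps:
$E{\left(D,J \right)} = -8$
$\left(-1461 + \left(E{\left(-2,o{\left(5 \right)} \right)} - S{\left(7 \right)}\right)\right) 1129 = \left(-1461 - 37\right) 1129 = \left(-1498\right) 1129 = -1691242$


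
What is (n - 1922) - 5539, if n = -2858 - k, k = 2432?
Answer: -12751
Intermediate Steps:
n = -5290 (n = -2858 - 1*2432 = -2858 - 2432 = -5290)
(n - 1922) - 5539 = (-5290 - 1922) - 5539 = -7212 - 5539 = -12751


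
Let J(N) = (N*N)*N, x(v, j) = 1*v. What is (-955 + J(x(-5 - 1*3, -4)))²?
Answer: 2152089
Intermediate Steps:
x(v, j) = v
J(N) = N³ (J(N) = N²*N = N³)
(-955 + J(x(-5 - 1*3, -4)))² = (-955 + (-5 - 1*3)³)² = (-955 + (-5 - 3)³)² = (-955 + (-8)³)² = (-955 - 512)² = (-1467)² = 2152089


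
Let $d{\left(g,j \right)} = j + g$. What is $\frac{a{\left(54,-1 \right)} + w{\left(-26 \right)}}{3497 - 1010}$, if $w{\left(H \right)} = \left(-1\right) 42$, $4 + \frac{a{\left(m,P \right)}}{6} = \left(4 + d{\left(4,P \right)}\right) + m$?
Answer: $\frac{100}{829} \approx 0.12063$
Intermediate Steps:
$d{\left(g,j \right)} = g + j$
$a{\left(m,P \right)} = 24 + 6 P + 6 m$ ($a{\left(m,P \right)} = -24 + 6 \left(\left(4 + \left(4 + P\right)\right) + m\right) = -24 + 6 \left(\left(8 + P\right) + m\right) = -24 + 6 \left(8 + P + m\right) = -24 + \left(48 + 6 P + 6 m\right) = 24 + 6 P + 6 m$)
$w{\left(H \right)} = -42$
$\frac{a{\left(54,-1 \right)} + w{\left(-26 \right)}}{3497 - 1010} = \frac{\left(24 + 6 \left(-1\right) + 6 \cdot 54\right) - 42}{3497 - 1010} = \frac{\left(24 - 6 + 324\right) - 42}{2487} = \left(342 - 42\right) \frac{1}{2487} = 300 \cdot \frac{1}{2487} = \frac{100}{829}$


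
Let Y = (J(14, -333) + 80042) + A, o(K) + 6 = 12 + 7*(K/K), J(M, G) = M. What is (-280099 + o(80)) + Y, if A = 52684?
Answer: -147346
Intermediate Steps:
o(K) = 13 (o(K) = -6 + (12 + 7*(K/K)) = -6 + (12 + 7*1) = -6 + (12 + 7) = -6 + 19 = 13)
Y = 132740 (Y = (14 + 80042) + 52684 = 80056 + 52684 = 132740)
(-280099 + o(80)) + Y = (-280099 + 13) + 132740 = -280086 + 132740 = -147346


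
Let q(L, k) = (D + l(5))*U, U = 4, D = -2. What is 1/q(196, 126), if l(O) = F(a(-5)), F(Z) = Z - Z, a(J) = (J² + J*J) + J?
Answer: -⅛ ≈ -0.12500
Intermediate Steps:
a(J) = J + 2*J² (a(J) = (J² + J²) + J = 2*J² + J = J + 2*J²)
F(Z) = 0
l(O) = 0
q(L, k) = -8 (q(L, k) = (-2 + 0)*4 = -2*4 = -8)
1/q(196, 126) = 1/(-8) = -⅛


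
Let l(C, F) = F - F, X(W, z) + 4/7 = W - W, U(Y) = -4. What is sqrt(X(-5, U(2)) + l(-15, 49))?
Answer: 2*I*sqrt(7)/7 ≈ 0.75593*I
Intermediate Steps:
X(W, z) = -4/7 (X(W, z) = -4/7 + (W - W) = -4/7 + 0 = -4/7)
l(C, F) = 0
sqrt(X(-5, U(2)) + l(-15, 49)) = sqrt(-4/7 + 0) = sqrt(-4/7) = 2*I*sqrt(7)/7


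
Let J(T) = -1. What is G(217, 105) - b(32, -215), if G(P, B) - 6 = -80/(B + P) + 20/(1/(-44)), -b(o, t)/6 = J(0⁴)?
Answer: -141720/161 ≈ -880.25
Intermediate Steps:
b(o, t) = 6 (b(o, t) = -6*(-1) = 6)
G(P, B) = -874 - 80/(B + P) (G(P, B) = 6 + (-80/(B + P) + 20/(1/(-44))) = 6 + (-80/(B + P) + 20/(-1/44)) = 6 + (-80/(B + P) + 20*(-44)) = 6 + (-80/(B + P) - 880) = 6 + (-880 - 80/(B + P)) = -874 - 80/(B + P))
G(217, 105) - b(32, -215) = 2*(-40 - 437*105 - 437*217)/(105 + 217) - 1*6 = 2*(-40 - 45885 - 94829)/322 - 6 = 2*(1/322)*(-140754) - 6 = -140754/161 - 6 = -141720/161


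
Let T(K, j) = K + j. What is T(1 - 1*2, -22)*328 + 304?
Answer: -7240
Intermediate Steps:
T(1 - 1*2, -22)*328 + 304 = ((1 - 1*2) - 22)*328 + 304 = ((1 - 2) - 22)*328 + 304 = (-1 - 22)*328 + 304 = -23*328 + 304 = -7544 + 304 = -7240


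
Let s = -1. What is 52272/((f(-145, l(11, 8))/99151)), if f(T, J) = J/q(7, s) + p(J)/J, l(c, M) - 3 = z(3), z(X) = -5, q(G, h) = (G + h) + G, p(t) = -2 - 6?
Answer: 33688336968/25 ≈ 1.3475e+9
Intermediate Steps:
p(t) = -8
q(G, h) = h + 2*G
l(c, M) = -2 (l(c, M) = 3 - 5 = -2)
f(T, J) = -8/J + J/13 (f(T, J) = J/(-1 + 2*7) - 8/J = J/(-1 + 14) - 8/J = J/13 - 8/J = -8/J + J/13)
52272/((f(-145, l(11, 8))/99151)) = 52272/(((-8/(-2) + (1/13)*(-2))/99151)) = 52272/(((-8*(-½) - 2/13)*(1/99151))) = 52272/(((4 - 2/13)*(1/99151))) = 52272/(((50/13)*(1/99151))) = 52272/(50/1288963) = 52272*(1288963/50) = 33688336968/25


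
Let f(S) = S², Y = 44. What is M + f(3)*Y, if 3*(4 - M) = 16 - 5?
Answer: 1189/3 ≈ 396.33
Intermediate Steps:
M = ⅓ (M = 4 - (16 - 5)/3 = 4 - ⅓*11 = 4 - 11/3 = ⅓ ≈ 0.33333)
M + f(3)*Y = ⅓ + 3²*44 = ⅓ + 9*44 = ⅓ + 396 = 1189/3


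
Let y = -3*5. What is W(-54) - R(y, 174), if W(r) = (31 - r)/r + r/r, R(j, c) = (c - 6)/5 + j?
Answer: -5177/270 ≈ -19.174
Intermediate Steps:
y = -15
R(j, c) = -6/5 + j + c/5 (R(j, c) = (-6 + c)*(1/5) + j = (-6/5 + c/5) + j = -6/5 + j + c/5)
W(r) = 1 + (31 - r)/r (W(r) = (31 - r)/r + 1 = 1 + (31 - r)/r)
W(-54) - R(y, 174) = 31/(-54) - (-6/5 - 15 + (1/5)*174) = 31*(-1/54) - (-6/5 - 15 + 174/5) = -31/54 - 1*93/5 = -31/54 - 93/5 = -5177/270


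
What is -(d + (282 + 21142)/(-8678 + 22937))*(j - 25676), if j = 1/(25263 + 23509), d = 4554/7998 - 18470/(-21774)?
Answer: 21019711610582447256/280346737044353 ≈ 74978.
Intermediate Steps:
d = 20573488/14512371 (d = 4554*(1/7998) - 18470*(-1/21774) = 759/1333 + 9235/10887 = 20573488/14512371 ≈ 1.4177)
j = 1/48772 ≈ 2.0504e-5
-(d + (282 + 21142)/(-8678 + 22937))*(j - 25676) = -(20573488/14512371 + (282 + 21142)/(-8678 + 22937))*(1/48772 - 25676) = -(20573488/14512371 + 21424/14259)*(-1252269871)/48772 = -67141155744*(-1252269871)/(22992433121*48772) = -1*(-21019711610582447256/280346737044353) = 21019711610582447256/280346737044353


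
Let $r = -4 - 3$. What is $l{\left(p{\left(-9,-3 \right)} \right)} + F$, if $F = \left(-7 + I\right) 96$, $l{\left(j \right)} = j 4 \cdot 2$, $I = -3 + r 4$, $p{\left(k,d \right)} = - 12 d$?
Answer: $-3360$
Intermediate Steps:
$r = -7$
$I = -31$ ($I = -3 - 28 = -31$)
$l{\left(j \right)} = 8 j$ ($l{\left(j \right)} = 4 j 2 = 8 j$)
$F = -3648$ ($F = \left(-7 - 31\right) 96 = \left(-38\right) 96 = -3648$)
$l{\left(p{\left(-9,-3 \right)} \right)} + F = 8 \left(\left(-12\right) \left(-3\right)\right) - 3648 = 8 \cdot 36 - 3648 = 288 - 3648 = -3360$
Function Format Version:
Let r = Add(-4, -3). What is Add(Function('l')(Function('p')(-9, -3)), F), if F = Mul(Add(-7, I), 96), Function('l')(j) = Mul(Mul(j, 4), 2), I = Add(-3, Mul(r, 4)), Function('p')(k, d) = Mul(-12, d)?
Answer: -3360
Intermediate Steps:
r = -7
I = -31 (I = Add(-3, Mul(-7, 4)) = Add(-3, -28) = -31)
Function('l')(j) = Mul(8, j) (Function('l')(j) = Mul(Mul(4, j), 2) = Mul(8, j))
F = -3648 (F = Mul(Add(-7, -31), 96) = Mul(-38, 96) = -3648)
Add(Function('l')(Function('p')(-9, -3)), F) = Add(Mul(8, Mul(-12, -3)), -3648) = Add(Mul(8, 36), -3648) = Add(288, -3648) = -3360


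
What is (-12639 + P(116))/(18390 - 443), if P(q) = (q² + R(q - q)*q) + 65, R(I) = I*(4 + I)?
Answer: 882/17947 ≈ 0.049145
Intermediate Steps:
P(q) = 65 + q² (P(q) = (q² + ((q - q)*(4 + (q - q)))*q) + 65 = (q² + (0*(4 + 0))*q) + 65 = (q² + (0*4)*q) + 65 = (q² + 0*q) + 65 = (q² + 0) + 65 = q² + 65 = 65 + q²)
(-12639 + P(116))/(18390 - 443) = (-12639 + (65 + 116²))/(18390 - 443) = (-12639 + (65 + 13456))/17947 = (-12639 + 13521)*(1/17947) = 882*(1/17947) = 882/17947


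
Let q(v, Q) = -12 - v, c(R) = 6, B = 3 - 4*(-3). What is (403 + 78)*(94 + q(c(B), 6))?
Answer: 36556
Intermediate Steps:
B = 15 (B = 3 + 12 = 15)
(403 + 78)*(94 + q(c(B), 6)) = (403 + 78)*(94 + (-12 - 1*6)) = 481*(94 + (-12 - 6)) = 481*(94 - 18) = 481*76 = 36556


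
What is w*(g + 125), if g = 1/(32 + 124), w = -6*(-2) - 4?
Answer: 39002/39 ≈ 1000.1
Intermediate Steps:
w = 8 (w = 12 - 4 = 8)
g = 1/156 ≈ 0.0064103
w*(g + 125) = 8*(1/156 + 125) = 8*(19501/156) = 39002/39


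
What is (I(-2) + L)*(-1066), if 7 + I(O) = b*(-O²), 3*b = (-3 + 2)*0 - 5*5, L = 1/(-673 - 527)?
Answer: -5614089/200 ≈ -28070.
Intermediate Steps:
L = -1/1200 (L = 1/(-1200) = -1/1200 ≈ -0.00083333)
b = -25/3 (b = ((-3 + 2)*0 - 5*5)/3 = (-1*0 - 25)/3 = (0 - 25)/3 = (⅓)*(-25) = -25/3 ≈ -8.3333)
I(O) = -7 + 25*O²/3 (I(O) = -7 - (-25)*O²/3 = -7 + 25*O²/3)
(I(-2) + L)*(-1066) = ((-7 + (25/3)*(-2)²) - 1/1200)*(-1066) = ((-7 + (25/3)*4) - 1/1200)*(-1066) = ((-7 + 100/3) - 1/1200)*(-1066) = (79/3 - 1/1200)*(-1066) = (10533/400)*(-1066) = -5614089/200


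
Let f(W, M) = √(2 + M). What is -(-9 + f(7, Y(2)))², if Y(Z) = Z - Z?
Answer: -83 + 18*√2 ≈ -57.544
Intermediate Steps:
Y(Z) = 0
-(-9 + f(7, Y(2)))² = -(-9 + √(2 + 0))² = -(-9 + √2)²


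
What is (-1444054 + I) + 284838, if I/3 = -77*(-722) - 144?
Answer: -992866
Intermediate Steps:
I = 166350 (I = 3*(-77*(-722) - 144) = 3*(55594 - 144) = 3*55450 = 166350)
(-1444054 + I) + 284838 = (-1444054 + 166350) + 284838 = -1277704 + 284838 = -992866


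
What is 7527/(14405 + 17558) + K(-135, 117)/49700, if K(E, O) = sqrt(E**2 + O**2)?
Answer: 7527/31963 + 9*sqrt(394)/49700 ≈ 0.23909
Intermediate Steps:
7527/(14405 + 17558) + K(-135, 117)/49700 = 7527/(14405 + 17558) + sqrt((-135)**2 + 117**2)/49700 = 7527/31963 + sqrt(18225 + 13689)*(1/49700) = 7527*(1/31963) + sqrt(31914)*(1/49700) = 7527/31963 + (9*sqrt(394))*(1/49700) = 7527/31963 + 9*sqrt(394)/49700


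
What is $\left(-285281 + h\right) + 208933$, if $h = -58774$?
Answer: $-135122$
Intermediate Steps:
$\left(-285281 + h\right) + 208933 = \left(-285281 - 58774\right) + 208933 = -344055 + 208933 = -135122$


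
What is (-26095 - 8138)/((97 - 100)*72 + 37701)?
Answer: -11411/12495 ≈ -0.91325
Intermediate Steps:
(-26095 - 8138)/((97 - 100)*72 + 37701) = -34233/(-3*72 + 37701) = -34233/(-216 + 37701) = -34233/37485 = -34233*1/37485 = -11411/12495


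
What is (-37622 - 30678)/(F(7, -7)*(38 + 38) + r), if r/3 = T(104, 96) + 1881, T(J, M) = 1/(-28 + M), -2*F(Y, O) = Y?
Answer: -4644400/365639 ≈ -12.702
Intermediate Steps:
F(Y, O) = -Y/2
r = 383727/68 (r = 3*(1/(-28 + 96) + 1881) = 3*(1/68 + 1881) = 3*(127909/68) = 383727/68 ≈ 5643.0)
(-37622 - 30678)/(F(7, -7)*(38 + 38) + r) = (-37622 - 30678)/((-½*7)*(38 + 38) + 383727/68) = -68300/(-7/2*76 + 383727/68) = -68300/(-266 + 383727/68) = -68300/365639/68 = -68300*68/365639 = -4644400/365639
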